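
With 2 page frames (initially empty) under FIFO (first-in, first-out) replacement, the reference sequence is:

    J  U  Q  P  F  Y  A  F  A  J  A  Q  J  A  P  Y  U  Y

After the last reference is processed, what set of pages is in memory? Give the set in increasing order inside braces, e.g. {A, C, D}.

J: fault, frames (J)
U: fault, frames (J U)
Q: fault, evict J, frames (U Q)
P: fault, evict U, frames (Q P)
F: fault, evict Q, frames (P F)
Y: fault, evict P, frames (F Y)
A: fault, evict F, frames (Y A)
F: fault, evict Y, frames (A F)
A: hit
J: fault, evict A, frames (F J)
A: fault, evict F, frames (J A)
Q: fault, evict J, frames (A Q)
J: fault, evict A, frames (Q J)
A: fault, evict Q, frames (J A)
P: fault, evict J, frames (A P)
Y: fault, evict A, frames (P Y)
U: fault, evict P, frames (Y U)
Y: hit

{U, Y}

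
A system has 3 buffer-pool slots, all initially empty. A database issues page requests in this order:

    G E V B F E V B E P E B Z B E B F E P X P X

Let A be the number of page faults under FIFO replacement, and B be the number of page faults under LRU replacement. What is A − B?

Under FIFO: F F F F F F F F . F F . F F . . F F F F . . → 16 faults.
Under LRU: F F F F F F F F . F . . F . . . F . F F . . → 13 faults.
A − B = 16 − 13 = 3.

3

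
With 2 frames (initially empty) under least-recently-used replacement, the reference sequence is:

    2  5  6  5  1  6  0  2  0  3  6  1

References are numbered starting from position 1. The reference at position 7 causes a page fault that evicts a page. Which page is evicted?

1

pos 1: 2 -> miss, frames (2)
pos 2: 5 -> miss, frames (2 5)
pos 3: 6 -> miss, evict 2, frames (5 6)
pos 4: 5 -> hit
pos 5: 1 -> miss, evict 6, frames (5 1)
pos 6: 6 -> miss, evict 5, frames (1 6)
pos 7: 0 -> miss, evict 1, frames (6 0)
At position 7, page 1 is evicted.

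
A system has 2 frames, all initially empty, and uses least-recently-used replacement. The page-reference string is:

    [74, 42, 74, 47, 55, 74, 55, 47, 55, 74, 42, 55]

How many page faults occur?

74: miss, frames {74}
42: miss, frames {74,42}
74: hit
47: miss, evict 42, frames {74,47}
55: miss, evict 74, frames {47,55}
74: miss, evict 47, frames {55,74}
55: hit
47: miss, evict 74, frames {55,47}
55: hit
74: miss, evict 47, frames {55,74}
42: miss, evict 55, frames {74,42}
55: miss, evict 74, frames {42,55}
Page faults: 9.

9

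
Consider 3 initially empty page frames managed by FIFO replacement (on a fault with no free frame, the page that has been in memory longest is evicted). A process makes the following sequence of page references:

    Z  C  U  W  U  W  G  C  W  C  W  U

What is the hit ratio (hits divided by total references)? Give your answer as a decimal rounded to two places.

Z -> miss, frames {Z}
C -> miss, frames {Z,C}
U -> miss, frames {Z,C,U}
W -> miss, evict Z, frames {C,U,W}
U -> hit
W -> hit
G -> miss, evict C, frames {U,W,G}
C -> miss, evict U, frames {W,G,C}
W -> hit
C -> hit
W -> hit
U -> miss, evict W, frames {G,C,U}
Hits: 5 of 12 references → 5/12 = 0.4167.

0.42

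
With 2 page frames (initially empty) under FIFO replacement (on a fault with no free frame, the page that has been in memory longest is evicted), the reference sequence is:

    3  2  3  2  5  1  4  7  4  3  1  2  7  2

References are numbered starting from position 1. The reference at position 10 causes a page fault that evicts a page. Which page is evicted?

4

pos 1: 3: miss, frames {3}
pos 2: 2: miss, frames {3,2}
pos 3: 3: hit
pos 4: 2: hit
pos 5: 5: miss, evict 3, frames {2,5}
pos 6: 1: miss, evict 2, frames {5,1}
pos 7: 4: miss, evict 5, frames {1,4}
pos 8: 7: miss, evict 1, frames {4,7}
pos 9: 4: hit
pos 10: 3: miss, evict 4, frames {7,3}
At position 10, page 4 is evicted.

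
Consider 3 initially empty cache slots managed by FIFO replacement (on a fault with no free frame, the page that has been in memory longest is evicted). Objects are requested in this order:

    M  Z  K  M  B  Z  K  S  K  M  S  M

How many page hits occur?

6

M -> fault, frames (M)
Z -> fault, frames (M Z)
K -> fault, frames (M Z K)
M -> hit
B -> fault, evict M, frames (Z K B)
Z -> hit
K -> hit
S -> fault, evict Z, frames (K B S)
K -> hit
M -> fault, evict K, frames (B S M)
S -> hit
M -> hit
Hits: 6.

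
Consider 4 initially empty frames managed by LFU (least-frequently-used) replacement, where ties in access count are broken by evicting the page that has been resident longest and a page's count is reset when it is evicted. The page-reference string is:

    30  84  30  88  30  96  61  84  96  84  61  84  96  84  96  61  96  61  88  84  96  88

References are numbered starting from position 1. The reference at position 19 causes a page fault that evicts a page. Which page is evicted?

pos 1: 30: fault, frames [30]
pos 2: 84: fault, frames [30, 84]
pos 3: 30: hit
pos 4: 88: fault, frames [30, 84, 88]
pos 5: 30: hit
pos 6: 96: fault, frames [30, 84, 88, 96]
pos 7: 61: fault, evict 84, frames [30, 88, 96, 61]
pos 8: 84: fault, evict 88, frames [30, 96, 61, 84]
pos 9: 96: hit
pos 10: 84: hit
pos 11: 61: hit
pos 12: 84: hit
pos 13: 96: hit
pos 14: 84: hit
pos 15: 96: hit
pos 16: 61: hit
pos 17: 96: hit
pos 18: 61: hit
pos 19: 88: fault, evict 30, frames [96, 61, 84, 88]
At position 19, page 30 is evicted.

30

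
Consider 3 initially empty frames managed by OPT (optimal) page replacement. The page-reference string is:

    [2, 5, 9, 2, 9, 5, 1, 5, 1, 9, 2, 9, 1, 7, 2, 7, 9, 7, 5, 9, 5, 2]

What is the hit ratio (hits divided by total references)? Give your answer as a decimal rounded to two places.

2: fault, frames (2)
5: fault, frames (2 5)
9: fault, frames (2 5 9)
2: hit
9: hit
5: hit
1: fault, evict 2, frames (5 9 1)
5: hit
1: hit
9: hit
2: fault, evict 5, frames (9 1 2)
9: hit
1: hit
7: fault, evict 1, frames (9 2 7)
2: hit
7: hit
9: hit
7: hit
5: fault, evict 7, frames (9 2 5)
9: hit
5: hit
2: hit
Hits: 15 of 22 references → 15/22 = 0.6818.

0.68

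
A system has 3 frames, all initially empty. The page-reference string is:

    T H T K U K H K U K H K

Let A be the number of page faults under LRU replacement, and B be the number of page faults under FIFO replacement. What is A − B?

Under LRU: F F . F F . F . . . . . → 5 faults.
Under FIFO: F F . F F . . . . . . . → 4 faults.
A − B = 5 − 4 = 1.

1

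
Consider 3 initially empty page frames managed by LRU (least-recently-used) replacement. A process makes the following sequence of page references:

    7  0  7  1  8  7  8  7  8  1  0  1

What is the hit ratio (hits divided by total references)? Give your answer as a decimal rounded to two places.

0.58

7 -> fault, frames (7)
0 -> fault, frames (7 0)
7 -> hit
1 -> fault, frames (0 7 1)
8 -> fault, evict 0, frames (7 1 8)
7 -> hit
8 -> hit
7 -> hit
8 -> hit
1 -> hit
0 -> fault, evict 7, frames (8 1 0)
1 -> hit
Hits: 7 of 12 references → 7/12 = 0.5833.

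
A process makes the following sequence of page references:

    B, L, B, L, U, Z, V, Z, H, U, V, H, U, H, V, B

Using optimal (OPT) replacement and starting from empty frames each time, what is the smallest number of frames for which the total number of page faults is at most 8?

f=1: 16 faults
f=2: 10 faults
f=3: 7 faults
f=4: 6 faults
f=5: 6 faults
f=6: 6 faults
Smallest f with faults ≤ 8 is 3.

3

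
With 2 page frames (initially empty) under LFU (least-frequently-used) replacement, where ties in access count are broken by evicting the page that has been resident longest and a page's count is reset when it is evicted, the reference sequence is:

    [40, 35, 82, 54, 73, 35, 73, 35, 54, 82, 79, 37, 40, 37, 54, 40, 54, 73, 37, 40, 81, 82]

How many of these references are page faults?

20

40 → fault, frames [40]
35 → fault, frames [40, 35]
82 → fault, evict 40, frames [35, 82]
54 → fault, evict 35, frames [82, 54]
73 → fault, evict 82, frames [54, 73]
35 → fault, evict 54, frames [73, 35]
73 → hit
35 → hit
54 → fault, evict 73, frames [35, 54]
82 → fault, evict 54, frames [35, 82]
79 → fault, evict 82, frames [35, 79]
37 → fault, evict 79, frames [35, 37]
40 → fault, evict 37, frames [35, 40]
37 → fault, evict 40, frames [35, 37]
54 → fault, evict 37, frames [35, 54]
40 → fault, evict 54, frames [35, 40]
54 → fault, evict 40, frames [35, 54]
73 → fault, evict 54, frames [35, 73]
37 → fault, evict 73, frames [35, 37]
40 → fault, evict 37, frames [35, 40]
81 → fault, evict 40, frames [35, 81]
82 → fault, evict 81, frames [35, 82]
Page faults: 20.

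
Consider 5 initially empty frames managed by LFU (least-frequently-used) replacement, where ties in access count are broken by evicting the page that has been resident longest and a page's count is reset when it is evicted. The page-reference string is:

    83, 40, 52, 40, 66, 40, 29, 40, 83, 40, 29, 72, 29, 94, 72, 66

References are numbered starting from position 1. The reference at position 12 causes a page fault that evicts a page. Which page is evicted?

pos 1: 83 → miss, frames (83)
pos 2: 40 → miss, frames (83 40)
pos 3: 52 → miss, frames (83 40 52)
pos 4: 40 → hit
pos 5: 66 → miss, frames (83 40 52 66)
pos 6: 40 → hit
pos 7: 29 → miss, frames (83 40 52 66 29)
pos 8: 40 → hit
pos 9: 83 → hit
pos 10: 40 → hit
pos 11: 29 → hit
pos 12: 72 → miss, evict 52, frames (83 40 66 29 72)
At position 12, page 52 is evicted.

52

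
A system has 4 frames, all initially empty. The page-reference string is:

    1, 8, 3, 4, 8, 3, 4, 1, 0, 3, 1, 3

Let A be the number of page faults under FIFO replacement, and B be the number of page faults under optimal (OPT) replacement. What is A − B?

Under FIFO: F F F F . . . . F . F . → 6 faults.
Under OPT: F F F F . . . . F . . . → 5 faults.
A − B = 6 − 5 = 1.

1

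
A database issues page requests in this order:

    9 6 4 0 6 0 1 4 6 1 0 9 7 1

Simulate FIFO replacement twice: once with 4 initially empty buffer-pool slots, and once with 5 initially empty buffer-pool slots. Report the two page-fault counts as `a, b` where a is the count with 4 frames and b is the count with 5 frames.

7, 6

4 frames: F F F F . . F . . . . F F . → 7 faults.
5 frames: F F F F . . F . . . . . F . → 6 faults.
6 < 7: adding a frame reduced faults, as is typical.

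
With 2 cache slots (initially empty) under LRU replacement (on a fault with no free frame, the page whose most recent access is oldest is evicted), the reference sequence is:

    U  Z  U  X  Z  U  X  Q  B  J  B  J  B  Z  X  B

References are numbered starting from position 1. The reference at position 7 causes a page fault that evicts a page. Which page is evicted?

pos 1: U: fault, frames {U}
pos 2: Z: fault, frames {U,Z}
pos 3: U: hit
pos 4: X: fault, evict Z, frames {U,X}
pos 5: Z: fault, evict U, frames {X,Z}
pos 6: U: fault, evict X, frames {Z,U}
pos 7: X: fault, evict Z, frames {U,X}
At position 7, page Z is evicted.

Z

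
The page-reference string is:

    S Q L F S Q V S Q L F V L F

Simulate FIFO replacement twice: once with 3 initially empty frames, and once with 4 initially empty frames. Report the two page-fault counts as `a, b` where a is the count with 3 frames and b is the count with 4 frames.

3 frames: F F F F F F F . . F F . . . → 9 faults.
4 frames: F F F F . . F F F F F F . . → 10 faults.
10 > 9: adding a frame increased faults — Belady's anomaly.

9, 10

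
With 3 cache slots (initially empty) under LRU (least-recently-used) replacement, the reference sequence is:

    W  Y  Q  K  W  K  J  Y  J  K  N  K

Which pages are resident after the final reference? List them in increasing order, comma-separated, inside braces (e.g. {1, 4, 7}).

W -> fault, frames {W}
Y -> fault, frames {W,Y}
Q -> fault, frames {W,Y,Q}
K -> fault, evict W, frames {Y,Q,K}
W -> fault, evict Y, frames {Q,K,W}
K -> hit
J -> fault, evict Q, frames {W,K,J}
Y -> fault, evict W, frames {K,J,Y}
J -> hit
K -> hit
N -> fault, evict Y, frames {J,K,N}
K -> hit

{J, K, N}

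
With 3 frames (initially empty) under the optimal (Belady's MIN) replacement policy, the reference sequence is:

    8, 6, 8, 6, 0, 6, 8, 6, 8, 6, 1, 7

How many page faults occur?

5

8: fault, frames {8}
6: fault, frames {8,6}
8: hit
6: hit
0: fault, frames {8,6,0}
6: hit
8: hit
6: hit
8: hit
6: hit
1: fault, evict 0, frames {8,6,1}
7: fault, evict 1, frames {8,6,7}
Page faults: 5.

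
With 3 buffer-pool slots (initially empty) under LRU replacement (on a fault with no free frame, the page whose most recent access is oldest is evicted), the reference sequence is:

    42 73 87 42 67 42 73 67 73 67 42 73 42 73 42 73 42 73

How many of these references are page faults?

5

42 → fault, frames {42}
73 → fault, frames {42,73}
87 → fault, frames {42,73,87}
42 → hit
67 → fault, evict 73, frames {87,42,67}
42 → hit
73 → fault, evict 87, frames {67,42,73}
67 → hit
73 → hit
67 → hit
42 → hit
73 → hit
42 → hit
73 → hit
42 → hit
73 → hit
42 → hit
73 → hit
Page faults: 5.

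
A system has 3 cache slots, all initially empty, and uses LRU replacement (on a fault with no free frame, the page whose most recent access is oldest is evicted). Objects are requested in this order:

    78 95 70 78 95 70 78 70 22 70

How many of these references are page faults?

78 → miss, frames (78)
95 → miss, frames (78 95)
70 → miss, frames (78 95 70)
78 → hit
95 → hit
70 → hit
78 → hit
70 → hit
22 → miss, evict 95, frames (78 70 22)
70 → hit
Page faults: 4.

4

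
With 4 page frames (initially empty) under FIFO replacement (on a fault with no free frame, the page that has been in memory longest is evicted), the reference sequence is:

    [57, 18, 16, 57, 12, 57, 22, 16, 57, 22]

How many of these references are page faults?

57 -> miss, frames [57]
18 -> miss, frames [57, 18]
16 -> miss, frames [57, 18, 16]
57 -> hit
12 -> miss, frames [57, 18, 16, 12]
57 -> hit
22 -> miss, evict 57, frames [18, 16, 12, 22]
16 -> hit
57 -> miss, evict 18, frames [16, 12, 22, 57]
22 -> hit
Page faults: 6.

6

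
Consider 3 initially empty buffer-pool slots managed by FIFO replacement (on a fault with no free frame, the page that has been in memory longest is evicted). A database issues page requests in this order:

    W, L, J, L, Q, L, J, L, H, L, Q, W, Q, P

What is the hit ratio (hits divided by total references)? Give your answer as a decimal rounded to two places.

W -> miss, frames {W}
L -> miss, frames {W,L}
J -> miss, frames {W,L,J}
L -> hit
Q -> miss, evict W, frames {L,J,Q}
L -> hit
J -> hit
L -> hit
H -> miss, evict L, frames {J,Q,H}
L -> miss, evict J, frames {Q,H,L}
Q -> hit
W -> miss, evict Q, frames {H,L,W}
Q -> miss, evict H, frames {L,W,Q}
P -> miss, evict L, frames {W,Q,P}
Hits: 5 of 14 references → 5/14 = 0.3571.

0.36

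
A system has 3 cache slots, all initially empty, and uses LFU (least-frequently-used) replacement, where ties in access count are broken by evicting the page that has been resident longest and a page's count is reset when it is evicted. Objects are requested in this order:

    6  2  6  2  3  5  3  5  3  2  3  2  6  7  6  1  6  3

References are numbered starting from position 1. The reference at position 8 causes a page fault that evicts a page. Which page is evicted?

3

pos 1: 6: fault, frames (6)
pos 2: 2: fault, frames (6 2)
pos 3: 6: hit
pos 4: 2: hit
pos 5: 3: fault, frames (6 2 3)
pos 6: 5: fault, evict 3, frames (6 2 5)
pos 7: 3: fault, evict 5, frames (6 2 3)
pos 8: 5: fault, evict 3, frames (6 2 5)
At position 8, page 3 is evicted.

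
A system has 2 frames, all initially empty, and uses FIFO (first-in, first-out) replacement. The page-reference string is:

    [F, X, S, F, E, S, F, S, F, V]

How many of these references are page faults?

F → miss, frames {F}
X → miss, frames {F,X}
S → miss, evict F, frames {X,S}
F → miss, evict X, frames {S,F}
E → miss, evict S, frames {F,E}
S → miss, evict F, frames {E,S}
F → miss, evict E, frames {S,F}
S → hit
F → hit
V → miss, evict S, frames {F,V}
Page faults: 8.

8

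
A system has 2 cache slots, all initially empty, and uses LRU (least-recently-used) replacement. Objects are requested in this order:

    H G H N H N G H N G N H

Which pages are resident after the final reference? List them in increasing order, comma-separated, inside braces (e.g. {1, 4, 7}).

H -> miss, frames {H}
G -> miss, frames {H,G}
H -> hit
N -> miss, evict G, frames {H,N}
H -> hit
N -> hit
G -> miss, evict H, frames {N,G}
H -> miss, evict N, frames {G,H}
N -> miss, evict G, frames {H,N}
G -> miss, evict H, frames {N,G}
N -> hit
H -> miss, evict G, frames {N,H}

{H, N}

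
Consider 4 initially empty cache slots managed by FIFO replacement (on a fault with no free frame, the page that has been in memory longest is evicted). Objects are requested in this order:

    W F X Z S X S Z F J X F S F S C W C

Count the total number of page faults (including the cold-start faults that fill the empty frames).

W: fault, frames (W)
F: fault, frames (W F)
X: fault, frames (W F X)
Z: fault, frames (W F X Z)
S: fault, evict W, frames (F X Z S)
X: hit
S: hit
Z: hit
F: hit
J: fault, evict F, frames (X Z S J)
X: hit
F: fault, evict X, frames (Z S J F)
S: hit
F: hit
S: hit
C: fault, evict Z, frames (S J F C)
W: fault, evict S, frames (J F C W)
C: hit
Page faults: 9.

9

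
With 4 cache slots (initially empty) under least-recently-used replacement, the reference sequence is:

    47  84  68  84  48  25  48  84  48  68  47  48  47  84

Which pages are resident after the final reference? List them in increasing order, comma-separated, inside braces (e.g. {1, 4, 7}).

{47, 48, 68, 84}

47: fault, frames (47)
84: fault, frames (47 84)
68: fault, frames (47 84 68)
84: hit
48: fault, frames (47 68 84 48)
25: fault, evict 47, frames (68 84 48 25)
48: hit
84: hit
48: hit
68: hit
47: fault, evict 25, frames (84 48 68 47)
48: hit
47: hit
84: hit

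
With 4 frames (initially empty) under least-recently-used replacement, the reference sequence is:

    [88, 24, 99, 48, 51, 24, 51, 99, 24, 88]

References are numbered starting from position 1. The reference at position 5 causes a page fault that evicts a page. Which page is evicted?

88

pos 1: 88: miss, frames [88]
pos 2: 24: miss, frames [88, 24]
pos 3: 99: miss, frames [88, 24, 99]
pos 4: 48: miss, frames [88, 24, 99, 48]
pos 5: 51: miss, evict 88, frames [24, 99, 48, 51]
At position 5, page 88 is evicted.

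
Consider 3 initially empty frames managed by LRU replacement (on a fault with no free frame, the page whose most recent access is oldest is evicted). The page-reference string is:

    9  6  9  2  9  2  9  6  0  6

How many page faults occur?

4

9: miss, frames (9)
6: miss, frames (9 6)
9: hit
2: miss, frames (6 9 2)
9: hit
2: hit
9: hit
6: hit
0: miss, evict 2, frames (9 6 0)
6: hit
Page faults: 4.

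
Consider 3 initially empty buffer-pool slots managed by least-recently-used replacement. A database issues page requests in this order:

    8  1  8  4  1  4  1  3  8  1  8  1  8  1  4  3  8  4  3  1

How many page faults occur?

8 -> miss, frames {8}
1 -> miss, frames {8,1}
8 -> hit
4 -> miss, frames {1,8,4}
1 -> hit
4 -> hit
1 -> hit
3 -> miss, evict 8, frames {4,1,3}
8 -> miss, evict 4, frames {1,3,8}
1 -> hit
8 -> hit
1 -> hit
8 -> hit
1 -> hit
4 -> miss, evict 3, frames {8,1,4}
3 -> miss, evict 8, frames {1,4,3}
8 -> miss, evict 1, frames {4,3,8}
4 -> hit
3 -> hit
1 -> miss, evict 8, frames {4,3,1}
Page faults: 9.

9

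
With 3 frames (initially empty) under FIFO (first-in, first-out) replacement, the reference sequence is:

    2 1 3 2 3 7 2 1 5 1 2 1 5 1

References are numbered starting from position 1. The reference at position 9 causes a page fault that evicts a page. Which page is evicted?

pos 1: 2 → miss, frames [2]
pos 2: 1 → miss, frames [2, 1]
pos 3: 3 → miss, frames [2, 1, 3]
pos 4: 2 → hit
pos 5: 3 → hit
pos 6: 7 → miss, evict 2, frames [1, 3, 7]
pos 7: 2 → miss, evict 1, frames [3, 7, 2]
pos 8: 1 → miss, evict 3, frames [7, 2, 1]
pos 9: 5 → miss, evict 7, frames [2, 1, 5]
At position 9, page 7 is evicted.

7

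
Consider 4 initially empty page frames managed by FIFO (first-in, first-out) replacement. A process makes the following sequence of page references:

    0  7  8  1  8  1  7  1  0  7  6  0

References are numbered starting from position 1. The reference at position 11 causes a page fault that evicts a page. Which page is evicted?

0

pos 1: 0 -> miss, frames [0]
pos 2: 7 -> miss, frames [0, 7]
pos 3: 8 -> miss, frames [0, 7, 8]
pos 4: 1 -> miss, frames [0, 7, 8, 1]
pos 5: 8 -> hit
pos 6: 1 -> hit
pos 7: 7 -> hit
pos 8: 1 -> hit
pos 9: 0 -> hit
pos 10: 7 -> hit
pos 11: 6 -> miss, evict 0, frames [7, 8, 1, 6]
At position 11, page 0 is evicted.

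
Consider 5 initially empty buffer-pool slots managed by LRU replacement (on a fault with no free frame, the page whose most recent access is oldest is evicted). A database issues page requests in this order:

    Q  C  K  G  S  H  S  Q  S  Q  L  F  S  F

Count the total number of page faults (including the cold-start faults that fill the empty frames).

9

Q -> miss, frames (Q)
C -> miss, frames (Q C)
K -> miss, frames (Q C K)
G -> miss, frames (Q C K G)
S -> miss, frames (Q C K G S)
H -> miss, evict Q, frames (C K G S H)
S -> hit
Q -> miss, evict C, frames (K G H S Q)
S -> hit
Q -> hit
L -> miss, evict K, frames (G H S Q L)
F -> miss, evict G, frames (H S Q L F)
S -> hit
F -> hit
Page faults: 9.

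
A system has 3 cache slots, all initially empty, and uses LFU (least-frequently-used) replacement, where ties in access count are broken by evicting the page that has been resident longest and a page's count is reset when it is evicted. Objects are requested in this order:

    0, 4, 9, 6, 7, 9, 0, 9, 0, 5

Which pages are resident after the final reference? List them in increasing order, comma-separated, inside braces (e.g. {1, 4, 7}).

0 → miss, frames [0]
4 → miss, frames [0, 4]
9 → miss, frames [0, 4, 9]
6 → miss, evict 0, frames [4, 9, 6]
7 → miss, evict 4, frames [9, 6, 7]
9 → hit
0 → miss, evict 6, frames [9, 7, 0]
9 → hit
0 → hit
5 → miss, evict 7, frames [9, 0, 5]

{0, 5, 9}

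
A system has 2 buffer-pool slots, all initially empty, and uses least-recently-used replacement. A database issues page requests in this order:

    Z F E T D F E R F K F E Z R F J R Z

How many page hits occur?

1

Z → fault, frames [Z]
F → fault, frames [Z, F]
E → fault, evict Z, frames [F, E]
T → fault, evict F, frames [E, T]
D → fault, evict E, frames [T, D]
F → fault, evict T, frames [D, F]
E → fault, evict D, frames [F, E]
R → fault, evict F, frames [E, R]
F → fault, evict E, frames [R, F]
K → fault, evict R, frames [F, K]
F → hit
E → fault, evict K, frames [F, E]
Z → fault, evict F, frames [E, Z]
R → fault, evict E, frames [Z, R]
F → fault, evict Z, frames [R, F]
J → fault, evict R, frames [F, J]
R → fault, evict F, frames [J, R]
Z → fault, evict J, frames [R, Z]
Hits: 1.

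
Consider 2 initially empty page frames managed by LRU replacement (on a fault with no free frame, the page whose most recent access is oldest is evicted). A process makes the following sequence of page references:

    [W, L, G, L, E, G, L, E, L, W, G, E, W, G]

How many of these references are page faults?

12

W: miss, frames [W]
L: miss, frames [W, L]
G: miss, evict W, frames [L, G]
L: hit
E: miss, evict G, frames [L, E]
G: miss, evict L, frames [E, G]
L: miss, evict E, frames [G, L]
E: miss, evict G, frames [L, E]
L: hit
W: miss, evict E, frames [L, W]
G: miss, evict L, frames [W, G]
E: miss, evict W, frames [G, E]
W: miss, evict G, frames [E, W]
G: miss, evict E, frames [W, G]
Page faults: 12.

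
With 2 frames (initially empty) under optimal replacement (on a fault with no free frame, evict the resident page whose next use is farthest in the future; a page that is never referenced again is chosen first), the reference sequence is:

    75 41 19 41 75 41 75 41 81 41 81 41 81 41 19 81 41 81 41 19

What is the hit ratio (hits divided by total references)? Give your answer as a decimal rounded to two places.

0.60

75 -> fault, frames {75}
41 -> fault, frames {75,41}
19 -> fault, evict 75, frames {41,19}
41 -> hit
75 -> fault, evict 19, frames {41,75}
41 -> hit
75 -> hit
41 -> hit
81 -> fault, evict 75, frames {41,81}
41 -> hit
81 -> hit
41 -> hit
81 -> hit
41 -> hit
19 -> fault, evict 41, frames {81,19}
81 -> hit
41 -> fault, evict 19, frames {81,41}
81 -> hit
41 -> hit
19 -> fault, evict 41, frames {81,19}
Hits: 12 of 20 references → 12/20 = 0.6000.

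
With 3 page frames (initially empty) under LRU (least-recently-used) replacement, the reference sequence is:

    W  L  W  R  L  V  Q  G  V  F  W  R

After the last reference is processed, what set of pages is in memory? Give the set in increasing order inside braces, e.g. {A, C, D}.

W -> fault, frames {W}
L -> fault, frames {W,L}
W -> hit
R -> fault, frames {L,W,R}
L -> hit
V -> fault, evict W, frames {R,L,V}
Q -> fault, evict R, frames {L,V,Q}
G -> fault, evict L, frames {V,Q,G}
V -> hit
F -> fault, evict Q, frames {G,V,F}
W -> fault, evict G, frames {V,F,W}
R -> fault, evict V, frames {F,W,R}

{F, R, W}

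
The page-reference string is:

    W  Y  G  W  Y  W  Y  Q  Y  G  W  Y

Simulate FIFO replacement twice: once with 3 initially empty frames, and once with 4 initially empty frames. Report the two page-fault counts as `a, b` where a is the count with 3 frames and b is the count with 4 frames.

3 frames: F F F . . . . F . . F F → 6 faults.
4 frames: F F F . . . . F . . . . → 4 faults.
4 < 6: adding a frame reduced faults, as is typical.

6, 4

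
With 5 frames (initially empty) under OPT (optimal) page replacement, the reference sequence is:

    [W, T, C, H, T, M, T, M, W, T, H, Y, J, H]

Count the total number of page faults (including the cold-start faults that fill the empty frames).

7

W -> fault, frames [W]
T -> fault, frames [W, T]
C -> fault, frames [W, T, C]
H -> fault, frames [W, T, C, H]
T -> hit
M -> fault, frames [W, T, C, H, M]
T -> hit
M -> hit
W -> hit
T -> hit
H -> hit
Y -> fault, evict M, frames [W, T, C, H, Y]
J -> fault, evict Y, frames [W, T, C, H, J]
H -> hit
Page faults: 7.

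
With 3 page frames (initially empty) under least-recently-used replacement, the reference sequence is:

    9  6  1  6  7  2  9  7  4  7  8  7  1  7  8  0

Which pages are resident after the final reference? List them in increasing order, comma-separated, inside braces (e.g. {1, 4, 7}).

{0, 7, 8}

9 → miss, frames (9)
6 → miss, frames (9 6)
1 → miss, frames (9 6 1)
6 → hit
7 → miss, evict 9, frames (1 6 7)
2 → miss, evict 1, frames (6 7 2)
9 → miss, evict 6, frames (7 2 9)
7 → hit
4 → miss, evict 2, frames (9 7 4)
7 → hit
8 → miss, evict 9, frames (4 7 8)
7 → hit
1 → miss, evict 4, frames (8 7 1)
7 → hit
8 → hit
0 → miss, evict 1, frames (7 8 0)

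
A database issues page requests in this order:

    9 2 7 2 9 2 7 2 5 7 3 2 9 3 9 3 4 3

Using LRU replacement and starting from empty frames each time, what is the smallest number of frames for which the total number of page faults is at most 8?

f=1: 18 faults
f=2: 12 faults
f=3: 8 faults
f=4: 7 faults
f=5: 6 faults
f=6: 6 faults
Smallest f with faults ≤ 8 is 3.

3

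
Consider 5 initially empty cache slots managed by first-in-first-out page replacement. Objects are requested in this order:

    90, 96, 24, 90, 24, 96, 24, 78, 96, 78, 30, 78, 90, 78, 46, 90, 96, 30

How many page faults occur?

90 → miss, frames [90]
96 → miss, frames [90, 96]
24 → miss, frames [90, 96, 24]
90 → hit
24 → hit
96 → hit
24 → hit
78 → miss, frames [90, 96, 24, 78]
96 → hit
78 → hit
30 → miss, frames [90, 96, 24, 78, 30]
78 → hit
90 → hit
78 → hit
46 → miss, evict 90, frames [96, 24, 78, 30, 46]
90 → miss, evict 96, frames [24, 78, 30, 46, 90]
96 → miss, evict 24, frames [78, 30, 46, 90, 96]
30 → hit
Page faults: 8.

8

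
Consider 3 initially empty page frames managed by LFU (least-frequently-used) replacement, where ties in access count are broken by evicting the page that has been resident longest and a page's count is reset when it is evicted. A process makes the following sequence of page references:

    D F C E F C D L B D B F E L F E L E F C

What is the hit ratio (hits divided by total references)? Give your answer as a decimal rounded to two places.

D → miss, frames (D)
F → miss, frames (D F)
C → miss, frames (D F C)
E → miss, evict D, frames (F C E)
F → hit
C → hit
D → miss, evict E, frames (F C D)
L → miss, evict D, frames (F C L)
B → miss, evict L, frames (F C B)
D → miss, evict B, frames (F C D)
B → miss, evict D, frames (F C B)
F → hit
E → miss, evict B, frames (F C E)
L → miss, evict E, frames (F C L)
F → hit
E → miss, evict L, frames (F C E)
L → miss, evict E, frames (F C L)
E → miss, evict L, frames (F C E)
F → hit
C → hit
Hits: 6 of 20 references → 6/20 = 0.3000.

0.30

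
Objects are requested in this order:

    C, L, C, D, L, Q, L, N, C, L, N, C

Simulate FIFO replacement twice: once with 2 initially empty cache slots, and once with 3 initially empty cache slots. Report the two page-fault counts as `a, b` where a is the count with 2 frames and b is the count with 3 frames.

10, 7

2 frames: F F . F . F F F F F F F → 10 faults.
3 frames: F F . F . F . F F F . . → 7 faults.
7 < 10: adding a frame reduced faults, as is typical.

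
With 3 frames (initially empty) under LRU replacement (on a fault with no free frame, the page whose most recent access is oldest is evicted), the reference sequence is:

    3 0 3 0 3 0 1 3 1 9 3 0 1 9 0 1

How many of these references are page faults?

3: miss, frames {3}
0: miss, frames {3,0}
3: hit
0: hit
3: hit
0: hit
1: miss, frames {3,0,1}
3: hit
1: hit
9: miss, evict 0, frames {3,1,9}
3: hit
0: miss, evict 1, frames {9,3,0}
1: miss, evict 9, frames {3,0,1}
9: miss, evict 3, frames {0,1,9}
0: hit
1: hit
Page faults: 7.

7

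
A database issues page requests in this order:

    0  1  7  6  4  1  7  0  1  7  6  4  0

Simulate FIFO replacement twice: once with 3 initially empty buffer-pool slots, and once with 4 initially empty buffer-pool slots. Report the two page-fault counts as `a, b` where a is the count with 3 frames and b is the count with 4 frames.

10, 11

3 frames: F F F F F F F F . . F F . → 10 faults.
4 frames: F F F F F . . F F F F F F → 11 faults.
11 > 10: adding a frame increased faults — Belady's anomaly.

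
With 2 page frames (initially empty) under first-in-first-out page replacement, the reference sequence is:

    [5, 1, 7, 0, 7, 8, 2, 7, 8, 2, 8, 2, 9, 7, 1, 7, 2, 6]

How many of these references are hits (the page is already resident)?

4

5 -> miss, frames (5)
1 -> miss, frames (5 1)
7 -> miss, evict 5, frames (1 7)
0 -> miss, evict 1, frames (7 0)
7 -> hit
8 -> miss, evict 7, frames (0 8)
2 -> miss, evict 0, frames (8 2)
7 -> miss, evict 8, frames (2 7)
8 -> miss, evict 2, frames (7 8)
2 -> miss, evict 7, frames (8 2)
8 -> hit
2 -> hit
9 -> miss, evict 8, frames (2 9)
7 -> miss, evict 2, frames (9 7)
1 -> miss, evict 9, frames (7 1)
7 -> hit
2 -> miss, evict 7, frames (1 2)
6 -> miss, evict 1, frames (2 6)
Hits: 4.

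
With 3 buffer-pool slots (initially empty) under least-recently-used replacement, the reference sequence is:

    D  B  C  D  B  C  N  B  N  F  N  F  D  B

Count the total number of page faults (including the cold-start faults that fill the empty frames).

D → fault, frames {D}
B → fault, frames {D,B}
C → fault, frames {D,B,C}
D → hit
B → hit
C → hit
N → fault, evict D, frames {B,C,N}
B → hit
N → hit
F → fault, evict C, frames {B,N,F}
N → hit
F → hit
D → fault, evict B, frames {N,F,D}
B → fault, evict N, frames {F,D,B}
Page faults: 7.

7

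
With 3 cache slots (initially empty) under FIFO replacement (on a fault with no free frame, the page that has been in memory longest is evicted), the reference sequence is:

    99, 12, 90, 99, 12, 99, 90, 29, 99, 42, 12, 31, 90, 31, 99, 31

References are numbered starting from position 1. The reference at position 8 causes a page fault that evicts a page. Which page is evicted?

pos 1: 99 -> fault, frames (99)
pos 2: 12 -> fault, frames (99 12)
pos 3: 90 -> fault, frames (99 12 90)
pos 4: 99 -> hit
pos 5: 12 -> hit
pos 6: 99 -> hit
pos 7: 90 -> hit
pos 8: 29 -> fault, evict 99, frames (12 90 29)
At position 8, page 99 is evicted.

99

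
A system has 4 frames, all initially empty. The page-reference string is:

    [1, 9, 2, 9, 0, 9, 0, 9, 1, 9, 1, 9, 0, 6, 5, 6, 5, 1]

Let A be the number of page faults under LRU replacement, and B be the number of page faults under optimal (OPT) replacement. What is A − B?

1

Under LRU: F F F . F . . . . . . . . F F . . F → 7 faults.
Under OPT: F F F . F . . . . . . . . F F . . . → 6 faults.
A − B = 7 − 6 = 1.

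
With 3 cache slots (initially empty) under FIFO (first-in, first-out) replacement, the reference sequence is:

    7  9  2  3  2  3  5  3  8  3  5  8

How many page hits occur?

6

7 -> fault, frames {7}
9 -> fault, frames {7,9}
2 -> fault, frames {7,9,2}
3 -> fault, evict 7, frames {9,2,3}
2 -> hit
3 -> hit
5 -> fault, evict 9, frames {2,3,5}
3 -> hit
8 -> fault, evict 2, frames {3,5,8}
3 -> hit
5 -> hit
8 -> hit
Hits: 6.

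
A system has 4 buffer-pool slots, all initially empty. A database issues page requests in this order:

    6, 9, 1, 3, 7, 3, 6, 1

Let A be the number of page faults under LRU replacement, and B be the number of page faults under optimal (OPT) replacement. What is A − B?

1

Under LRU: F F F F F . F . → 6 faults.
Under OPT: F F F F F . . . → 5 faults.
A − B = 6 − 5 = 1.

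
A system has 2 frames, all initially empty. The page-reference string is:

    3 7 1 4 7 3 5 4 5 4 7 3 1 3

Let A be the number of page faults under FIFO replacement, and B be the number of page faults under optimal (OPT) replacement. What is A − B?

2

Under FIFO: F F F F F F F F . . F F F . → 11 faults.
Under OPT: F F F F . F F . . . F F F . → 9 faults.
A − B = 11 − 9 = 2.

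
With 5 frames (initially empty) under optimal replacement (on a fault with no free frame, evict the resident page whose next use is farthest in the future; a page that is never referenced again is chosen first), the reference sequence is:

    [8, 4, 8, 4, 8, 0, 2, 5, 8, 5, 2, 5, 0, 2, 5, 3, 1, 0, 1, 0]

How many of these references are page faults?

8: miss, frames [8]
4: miss, frames [8, 4]
8: hit
4: hit
8: hit
0: miss, frames [8, 4, 0]
2: miss, frames [8, 4, 0, 2]
5: miss, frames [8, 4, 0, 2, 5]
8: hit
5: hit
2: hit
5: hit
0: hit
2: hit
5: hit
3: miss, evict 5, frames [8, 4, 0, 2, 3]
1: miss, evict 3, frames [8, 4, 0, 2, 1]
0: hit
1: hit
0: hit
Page faults: 7.

7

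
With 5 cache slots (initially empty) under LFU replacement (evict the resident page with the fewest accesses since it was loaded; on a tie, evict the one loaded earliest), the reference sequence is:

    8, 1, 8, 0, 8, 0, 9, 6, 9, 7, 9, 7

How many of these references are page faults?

6

8 → miss, frames [8]
1 → miss, frames [8, 1]
8 → hit
0 → miss, frames [8, 1, 0]
8 → hit
0 → hit
9 → miss, frames [8, 1, 0, 9]
6 → miss, frames [8, 1, 0, 9, 6]
9 → hit
7 → miss, evict 1, frames [8, 0, 9, 6, 7]
9 → hit
7 → hit
Page faults: 6.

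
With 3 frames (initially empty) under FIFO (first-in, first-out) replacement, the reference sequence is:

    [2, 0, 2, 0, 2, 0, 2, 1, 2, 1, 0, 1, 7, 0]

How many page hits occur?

2: miss, frames (2)
0: miss, frames (2 0)
2: hit
0: hit
2: hit
0: hit
2: hit
1: miss, frames (2 0 1)
2: hit
1: hit
0: hit
1: hit
7: miss, evict 2, frames (0 1 7)
0: hit
Hits: 10.

10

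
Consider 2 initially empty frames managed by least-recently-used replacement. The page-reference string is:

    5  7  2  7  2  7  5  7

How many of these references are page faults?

4

5 -> miss, frames [5]
7 -> miss, frames [5, 7]
2 -> miss, evict 5, frames [7, 2]
7 -> hit
2 -> hit
7 -> hit
5 -> miss, evict 2, frames [7, 5]
7 -> hit
Page faults: 4.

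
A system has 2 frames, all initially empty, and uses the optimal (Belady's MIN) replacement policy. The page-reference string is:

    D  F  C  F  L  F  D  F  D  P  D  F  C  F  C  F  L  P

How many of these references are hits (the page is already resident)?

8

D → miss, frames (D)
F → miss, frames (D F)
C → miss, evict D, frames (F C)
F → hit
L → miss, evict C, frames (F L)
F → hit
D → miss, evict L, frames (F D)
F → hit
D → hit
P → miss, evict F, frames (D P)
D → hit
F → miss, evict D, frames (P F)
C → miss, evict P, frames (F C)
F → hit
C → hit
F → hit
L → miss, evict C, frames (F L)
P → miss, evict L, frames (F P)
Hits: 8.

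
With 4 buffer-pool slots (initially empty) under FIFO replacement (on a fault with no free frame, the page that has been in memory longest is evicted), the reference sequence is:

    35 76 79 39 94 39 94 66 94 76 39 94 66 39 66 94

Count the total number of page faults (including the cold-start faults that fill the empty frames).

7

35 → fault, frames (35)
76 → fault, frames (35 76)
79 → fault, frames (35 76 79)
39 → fault, frames (35 76 79 39)
94 → fault, evict 35, frames (76 79 39 94)
39 → hit
94 → hit
66 → fault, evict 76, frames (79 39 94 66)
94 → hit
76 → fault, evict 79, frames (39 94 66 76)
39 → hit
94 → hit
66 → hit
39 → hit
66 → hit
94 → hit
Page faults: 7.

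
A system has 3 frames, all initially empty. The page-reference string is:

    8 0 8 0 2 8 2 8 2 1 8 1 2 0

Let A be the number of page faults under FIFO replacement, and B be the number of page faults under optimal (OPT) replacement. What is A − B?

1

Under FIFO: F F . . F . . . . F F . . F → 6 faults.
Under OPT: F F . . F . . . . F . . . F → 5 faults.
A − B = 6 − 5 = 1.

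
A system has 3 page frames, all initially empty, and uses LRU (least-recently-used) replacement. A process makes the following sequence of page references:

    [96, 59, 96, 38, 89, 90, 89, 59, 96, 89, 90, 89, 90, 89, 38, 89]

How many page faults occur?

9

96: fault, frames {96}
59: fault, frames {96,59}
96: hit
38: fault, frames {59,96,38}
89: fault, evict 59, frames {96,38,89}
90: fault, evict 96, frames {38,89,90}
89: hit
59: fault, evict 38, frames {90,89,59}
96: fault, evict 90, frames {89,59,96}
89: hit
90: fault, evict 59, frames {96,89,90}
89: hit
90: hit
89: hit
38: fault, evict 96, frames {90,89,38}
89: hit
Page faults: 9.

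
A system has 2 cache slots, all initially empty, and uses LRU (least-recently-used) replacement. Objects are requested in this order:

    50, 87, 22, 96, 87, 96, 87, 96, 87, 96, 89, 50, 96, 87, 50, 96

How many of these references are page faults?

11

50: fault, frames [50]
87: fault, frames [50, 87]
22: fault, evict 50, frames [87, 22]
96: fault, evict 87, frames [22, 96]
87: fault, evict 22, frames [96, 87]
96: hit
87: hit
96: hit
87: hit
96: hit
89: fault, evict 87, frames [96, 89]
50: fault, evict 96, frames [89, 50]
96: fault, evict 89, frames [50, 96]
87: fault, evict 50, frames [96, 87]
50: fault, evict 96, frames [87, 50]
96: fault, evict 87, frames [50, 96]
Page faults: 11.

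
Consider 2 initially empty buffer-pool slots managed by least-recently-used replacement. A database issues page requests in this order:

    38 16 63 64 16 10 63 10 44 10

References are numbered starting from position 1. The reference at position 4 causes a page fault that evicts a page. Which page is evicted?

16

pos 1: 38: fault, frames {38}
pos 2: 16: fault, frames {38,16}
pos 3: 63: fault, evict 38, frames {16,63}
pos 4: 64: fault, evict 16, frames {63,64}
At position 4, page 16 is evicted.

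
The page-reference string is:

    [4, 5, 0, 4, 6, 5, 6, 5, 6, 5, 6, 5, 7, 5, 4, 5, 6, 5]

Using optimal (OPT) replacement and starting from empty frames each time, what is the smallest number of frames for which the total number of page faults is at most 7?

3

f=1: 18 faults
f=2: 8 faults
f=3: 6 faults
f=4: 5 faults
f=5: 5 faults
Smallest f with faults ≤ 7 is 3.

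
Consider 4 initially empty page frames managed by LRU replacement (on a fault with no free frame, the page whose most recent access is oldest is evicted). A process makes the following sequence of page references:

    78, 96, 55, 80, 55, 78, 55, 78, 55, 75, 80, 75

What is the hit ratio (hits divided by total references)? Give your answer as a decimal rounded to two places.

0.58

78: fault, frames {78}
96: fault, frames {78,96}
55: fault, frames {78,96,55}
80: fault, frames {78,96,55,80}
55: hit
78: hit
55: hit
78: hit
55: hit
75: fault, evict 96, frames {80,78,55,75}
80: hit
75: hit
Hits: 7 of 12 references → 7/12 = 0.5833.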